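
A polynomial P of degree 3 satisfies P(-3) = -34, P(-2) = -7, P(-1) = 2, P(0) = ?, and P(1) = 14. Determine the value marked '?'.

On equispaced nodes a degree-3 polynomial has vanishing fourth forward difference, so
  P(-3) - 4·P(-2) + 6·P(-1) - 4·P(0) + P(1) = 0.
Substituting the known values and solving for P(0):
  -4·P(0) = -20
  P(0) = 5.

5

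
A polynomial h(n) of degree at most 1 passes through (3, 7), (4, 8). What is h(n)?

Using the Lagrange interpolation formula with nodes 3, 4:
  L_0(n) = (n - 4) / -1
  L_1(n) = (n - 3) / 1
Then h(n) = 7·L_0(n) + 8·L_1(n).
Expanding and collecting terms gives h(n) = n + 4.
Check: h(4) = 8. ✓

h(n) = n + 4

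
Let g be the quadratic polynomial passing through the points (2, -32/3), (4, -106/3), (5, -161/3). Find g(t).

Write g(t) = at^2 + bt + c. Substituting each data point gives a linear system:
  4a + 2b + c = -32/3
  16a + 4b + c = -106/3
  25a + 5b + c = -161/3
Solving the system yields a = -2, b = -1/3, c = -2.
So g(t) = -2t^2 - (1/3)t - 2.
Check: g(2) = -32/3. ✓

g(t) = -2t^2 - (1/3)t - 2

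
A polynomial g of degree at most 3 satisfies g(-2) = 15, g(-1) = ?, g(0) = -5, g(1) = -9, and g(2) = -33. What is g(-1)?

On equispaced nodes a degree-3 polynomial has vanishing fourth forward difference, so
  g(-2) - 4·g(-1) + 6·g(0) - 4·g(1) + g(2) = 0.
Substituting the known values and solving for g(-1):
  -4·g(-1) = 12
  g(-1) = -3.

-3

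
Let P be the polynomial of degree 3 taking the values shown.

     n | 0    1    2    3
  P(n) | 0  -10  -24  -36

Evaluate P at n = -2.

-16

Using the Lagrange interpolation formula with nodes 0, 1, 2, 3:
  L_0(n) = (n - 1)(n - 2)(n - 3) / -6
  L_1(n) = n(n - 2)(n - 3) / 2
  L_2(n) = n(n - 1)(n - 3) / -2
  L_3(n) = n(n - 1)(n - 2) / 6
Then P(n) = 0·L_0(n) - 10·L_1(n) - 24·L_2(n) - 36·L_3(n).
Expanding and collecting terms gives P(n) = n^3 - 5n^2 - 6n.
Evaluating at n = -2: P(-2) = -16.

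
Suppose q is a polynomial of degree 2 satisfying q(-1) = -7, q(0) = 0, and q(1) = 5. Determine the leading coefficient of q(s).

Write q(s) = as^2 + bs + c. Substituting each data point gives a linear system:
  a - b + c = -7
  c = 0
  a + b + c = 5
Solving the system yields a = -1, b = 6, c = 0.
So q(s) = -s^2 + 6s.
The leading coefficient is -1.

-1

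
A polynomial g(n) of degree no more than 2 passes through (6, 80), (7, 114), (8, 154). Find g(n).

Write g(n) = an^2 + bn + c. Substituting each data point gives a linear system:
  36a + 6b + c = 80
  49a + 7b + c = 114
  64a + 8b + c = 154
Solving the system yields a = 3, b = -5, c = 2.
So g(n) = 3n² - 5n + 2.
Check: g(7) = 114. ✓

g(n) = 3n^2 - 5n + 2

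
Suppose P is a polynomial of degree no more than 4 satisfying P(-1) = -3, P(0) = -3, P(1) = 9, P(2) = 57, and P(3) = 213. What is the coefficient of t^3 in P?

0

Write P(t) = at^4 + bt^3 + ct^2 + dt + e. Substituting each data point gives a linear system:
  a - b + c - d + e = -3
  e = -3
  a + b + c + d + e = 9
  16a + 8b + 4c + 2d + e = 57
  81a + 27b + 9c + 3d + e = 213
Solving the system yields a = 2, b = 0, c = 4, d = 6, e = -3.
So P(t) = 2t⁴ + 4t² + 6t - 3.
The coefficient of t^3 is 0.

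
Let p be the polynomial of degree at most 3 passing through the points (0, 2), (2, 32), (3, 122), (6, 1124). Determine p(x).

Write p(x) = ax^3 + bx^2 + cx + d. Substituting each data point gives a linear system:
  d = 2
  8a + 4b + 2c + d = 32
  27a + 9b + 3c + d = 122
  216a + 36b + 6c + d = 1124
Solving the system yields a = 6, b = -5, c = 1, d = 2.
So p(x) = 6x³ - 5x² + x + 2.
Check: p(0) = 2. ✓

p(x) = 6x^3 - 5x^2 + x + 2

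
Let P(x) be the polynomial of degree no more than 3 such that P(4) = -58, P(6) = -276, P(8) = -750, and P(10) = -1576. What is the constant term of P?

Write P(x) = ax^3 + bx^2 + cx + d. Substituting each data point gives a linear system:
  64a + 16b + 4c + d = -58
  216a + 36b + 6c + d = -276
  512a + 64b + 8c + d = -750
  1000a + 100b + 10c + d = -1576
Solving the system yields a = -2, b = 4, c = 3, d = -6.
So P(x) = -2x^3 + 4x^2 + 3x - 6.
The constant term is -6.

-6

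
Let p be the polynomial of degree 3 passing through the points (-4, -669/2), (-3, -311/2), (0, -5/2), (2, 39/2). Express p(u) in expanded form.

Using the Lagrange interpolation formula with nodes -4, -3, 0, 2:
  L_0(u) = (u + 3)u(u - 2) / -24
  L_1(u) = (u + 4)u(u - 2) / 15
  L_2(u) = (u + 4)(u + 3)(u - 2) / -24
  L_3(u) = (u + 4)(u + 3)u / 60
Then p(u) = -669/2·L_0(u) - 311/2·L_1(u) - 5/2·L_2(u) + 39/2·L_3(u).
Expanding and collecting terms gives p(u) = 4u^3 - 4u^2 + 3u - 5/2.
Check: p(-4) = -669/2. ✓

p(u) = 4u^3 - 4u^2 + 3u - 5/2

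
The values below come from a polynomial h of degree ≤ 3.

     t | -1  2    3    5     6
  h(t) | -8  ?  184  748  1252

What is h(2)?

The 4 known points determine the degree-3 polynomial uniquely.
Write h(t) = at^3 + bt^2 + ct + d. Substituting each data point gives a linear system:
  -a + b - c + d = -8
  27a + 9b + 3c + d = 184
  125a + 25b + 5c + d = 748
  216a + 36b + 6c + d = 1252
Solving the system yields a = 5, b = 4, c = 5, d = -2.
So h(t) = 5t^3 + 4t^2 + 5t - 2.
Then h(2) = 64.

64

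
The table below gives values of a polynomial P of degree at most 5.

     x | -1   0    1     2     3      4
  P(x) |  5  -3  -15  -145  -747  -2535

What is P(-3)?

-15

Write P(x) = ax^5 + bx^4 + cx^3 + dx^2 + ex + k. Substituting each data point gives a linear system:
  -a + b - c + d - e + k = 5
  k = -3
  a + b + c + d + e + k = -15
  32a + 16b + 8c + 4d + 2e + k = -145
  243a + 81b + 27c + 9d + 3e + k = -747
  1024a + 256b + 64c + 16d + 4e + k = -2535
Solving the system yields a = -1, b = -5, c = -4, d = 3, e = -5, k = -3.
So P(x) = -x⁵ - 5x⁴ - 4x³ + 3x² - 5x - 3.
Then P(-3) = -15.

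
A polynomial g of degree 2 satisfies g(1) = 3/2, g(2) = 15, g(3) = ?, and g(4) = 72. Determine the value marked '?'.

77/2

The 3 known points determine the degree-2 polynomial uniquely.
Write g(t) = at^2 + bt + c. Substituting each data point gives a linear system:
  a + b + c = 3/2
  4a + 2b + c = 15
  16a + 4b + c = 72
Solving the system yields a = 5, b = -3/2, c = -2.
So g(t) = 5t^2 - (3/2)t - 2.
Then g(3) = 77/2.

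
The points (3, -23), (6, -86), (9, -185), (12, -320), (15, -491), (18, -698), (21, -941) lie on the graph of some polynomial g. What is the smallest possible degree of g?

2

Forward differences of the values at n = 3, 6, 9, 12, 15, 18, 21:
  g  : -23  -86  -185  -320  -491  -698  -941
  Δ  : -63  -99  -135  -171  -207  -243
  Δ^2: -36  -36  -36  -36  -36
  Δ^3: 0  0  0  0
  Δ^4: 0  0  0
  Δ^5: 0  0
  Δ^6: 0
The second differences are constant (-36) and nonzero, while all higher differences vanish, so the minimal degree is 2.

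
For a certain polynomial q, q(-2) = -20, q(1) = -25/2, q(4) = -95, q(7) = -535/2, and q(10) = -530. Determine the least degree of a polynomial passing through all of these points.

2

Forward differences of the values at u = -2, 1, 4, 7, 10:
  q  : -20  -25/2  -95  -535/2  -530
  Δ  : 15/2  -165/2  -345/2  -525/2
  Δ^2: -90  -90  -90
  Δ^3: 0  0
  Δ^4: 0
The second differences are constant (-90) and nonzero, while all higher differences vanish, so the minimal degree is 2.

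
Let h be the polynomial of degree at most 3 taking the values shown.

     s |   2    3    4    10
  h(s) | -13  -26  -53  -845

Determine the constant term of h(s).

Write h(s) = as^3 + bs^2 + cs + d. Substituting each data point gives a linear system:
  8a + 4b + 2c + d = -13
  27a + 9b + 3c + d = -26
  64a + 16b + 4c + d = -53
  1000a + 100b + 10c + d = -845
Solving the system yields a = -1, b = 2, c = -4, d = -5.
So h(s) = -s^3 + 2s^2 - 4s - 5.
The constant term is -5.

-5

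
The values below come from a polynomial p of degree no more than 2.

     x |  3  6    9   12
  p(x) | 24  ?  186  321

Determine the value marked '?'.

87

The 3 known points determine the degree-2 polynomial uniquely.
Write p(x) = ax^2 + bx + c. Substituting each data point gives a linear system:
  9a + 3b + c = 24
  81a + 9b + c = 186
  144a + 12b + c = 321
Solving the system yields a = 2, b = 3, c = -3.
So p(x) = 2x² + 3x - 3.
Then p(6) = 87.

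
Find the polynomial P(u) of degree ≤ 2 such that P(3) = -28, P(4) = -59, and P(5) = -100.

Using the Lagrange interpolation formula with nodes 3, 4, 5:
  L_0(u) = (u - 4)(u - 5) / 2
  L_1(u) = (u - 3)(u - 5) / -1
  L_2(u) = (u - 3)(u - 4) / 2
Then P(u) = -28·L_0(u) - 59·L_1(u) - 100·L_2(u).
Expanding and collecting terms gives P(u) = -5u^2 + 4u + 5.
Check: P(3) = -28. ✓

P(u) = -5u^2 + 4u + 5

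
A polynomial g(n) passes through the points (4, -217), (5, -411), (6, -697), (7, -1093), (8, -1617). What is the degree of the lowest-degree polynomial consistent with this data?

3

Forward differences of the values at n = 4, 5, 6, 7, 8:
  g  : -217  -411  -697  -1093  -1617
  Δ  : -194  -286  -396  -524
  Δ^2: -92  -110  -128
  Δ^3: -18  -18
  Δ^4: 0
The third differences are constant (-18) and nonzero, while all higher differences vanish, so the minimal degree is 3.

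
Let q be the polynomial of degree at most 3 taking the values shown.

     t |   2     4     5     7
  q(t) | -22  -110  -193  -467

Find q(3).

Write q(t) = at^3 + bt^2 + ct + d. Substituting each data point gives a linear system:
  8a + 4b + 2c + d = -22
  64a + 16b + 4c + d = -110
  125a + 25b + 5c + d = -193
  343a + 49b + 7c + d = -467
Solving the system yields a = -1, b = -2, c = -4, d = 2.
So q(t) = -t^3 - 2t^2 - 4t + 2.
Then q(3) = -55.

-55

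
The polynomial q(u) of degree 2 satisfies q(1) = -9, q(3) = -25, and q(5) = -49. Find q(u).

q(u) = -u^2 - 4u - 4

Write q(u) = au^2 + bu + c. Substituting each data point gives a linear system:
  a + b + c = -9
  9a + 3b + c = -25
  25a + 5b + c = -49
Solving the system yields a = -1, b = -4, c = -4.
So q(u) = -u^2 - 4u - 4.
Check: q(3) = -25. ✓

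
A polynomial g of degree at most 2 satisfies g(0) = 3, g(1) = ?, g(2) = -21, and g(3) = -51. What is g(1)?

-3

The 3 known points determine the degree-2 polynomial uniquely.
Write g(u) = au^2 + bu + c. Substituting each data point gives a linear system:
  c = 3
  4a + 2b + c = -21
  9a + 3b + c = -51
Solving the system yields a = -6, b = 0, c = 3.
So g(u) = -6u^2 + 3.
Then g(1) = -3.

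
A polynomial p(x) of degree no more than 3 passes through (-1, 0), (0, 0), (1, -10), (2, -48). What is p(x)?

p(x) = -3x^3 - 5x^2 - 2x

Write p(x) = ax^3 + bx^2 + cx + d. Substituting each data point gives a linear system:
  -a + b - c + d = 0
  d = 0
  a + b + c + d = -10
  8a + 4b + 2c + d = -48
Solving the system yields a = -3, b = -5, c = -2, d = 0.
So p(x) = -3x³ - 5x² - 2x.
Check: p(-1) = 0. ✓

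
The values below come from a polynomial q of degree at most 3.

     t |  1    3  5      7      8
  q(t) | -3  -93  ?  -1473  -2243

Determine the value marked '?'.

-503

The 4 known points determine the degree-3 polynomial uniquely.
Write q(t) = at^3 + bt^2 + ct + d. Substituting each data point gives a linear system:
  a + b + c + d = -3
  27a + 9b + 3c + d = -93
  343a + 49b + 7c + d = -1473
  512a + 64b + 8c + d = -2243
Solving the system yields a = -5, b = 5, c = 0, d = -3.
So q(t) = -5t³ + 5t² - 3.
Then q(5) = -503.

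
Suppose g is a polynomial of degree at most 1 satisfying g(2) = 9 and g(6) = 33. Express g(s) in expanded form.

g(s) = 6s - 3

Write g(s) = as + b. Substituting each data point gives a linear system:
  2a + b = 9
  6a + b = 33
Solving the system yields a = 6, b = -3.
So g(s) = 6s - 3.
Check: g(6) = 33. ✓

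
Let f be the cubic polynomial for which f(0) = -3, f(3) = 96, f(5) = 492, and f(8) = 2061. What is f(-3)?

-84

Write f(s) = as^3 + bs^2 + cs + d. Substituting each data point gives a linear system:
  d = -3
  27a + 9b + 3c + d = 96
  125a + 25b + 5c + d = 492
  512a + 64b + 8c + d = 2061
Solving the system yields a = 4, b = 1, c = -6, d = -3.
So f(s) = 4s^3 + s^2 - 6s - 3.
Then f(-3) = -84.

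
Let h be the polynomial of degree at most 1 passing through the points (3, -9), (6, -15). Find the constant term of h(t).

-3

Write h(t) = at + b. Substituting each data point gives a linear system:
  3a + b = -9
  6a + b = -15
Solving the system yields a = -2, b = -3.
So h(t) = -2t - 3.
The constant term is -3.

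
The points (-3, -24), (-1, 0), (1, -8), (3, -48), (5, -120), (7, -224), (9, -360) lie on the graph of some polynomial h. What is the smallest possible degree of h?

2

Forward differences of the values at u = -3, -1, 1, 3, 5, 7, 9:
  h  : -24  0  -8  -48  -120  -224  -360
  Δ  : 24  -8  -40  -72  -104  -136
  Δ^2: -32  -32  -32  -32  -32
  Δ^3: 0  0  0  0
  Δ^4: 0  0  0
  Δ^5: 0  0
  Δ^6: 0
The second differences are constant (-32) and nonzero, while all higher differences vanish, so the minimal degree is 2.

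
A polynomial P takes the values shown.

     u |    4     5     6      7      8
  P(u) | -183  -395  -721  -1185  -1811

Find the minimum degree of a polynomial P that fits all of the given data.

Forward differences of the values at u = 4, 5, 6, 7, 8:
  P  : -183  -395  -721  -1185  -1811
  Δ  : -212  -326  -464  -626
  Δ^2: -114  -138  -162
  Δ^3: -24  -24
  Δ^4: 0
The third differences are constant (-24) and nonzero, while all higher differences vanish, so the minimal degree is 3.

3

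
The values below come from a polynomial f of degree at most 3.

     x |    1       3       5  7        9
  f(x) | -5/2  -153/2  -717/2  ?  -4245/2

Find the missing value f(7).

On equispaced nodes a degree-3 polynomial has vanishing fourth forward difference, so
  f(1) - 4·f(3) + 6·f(5) - 4·f(7) + f(9) = 0.
Substituting the known values and solving for f(7):
  -4·f(7) = 3970
  f(7) = -1985/2.

-1985/2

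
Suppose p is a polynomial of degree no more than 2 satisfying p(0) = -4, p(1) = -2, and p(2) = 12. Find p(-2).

28

Using the Lagrange interpolation formula with nodes 0, 1, 2:
  L_0(x) = (x - 1)(x - 2) / 2
  L_1(x) = x(x - 2) / -1
  L_2(x) = x(x - 1) / 2
Then p(x) = -4·L_0(x) - 2·L_1(x) + 12·L_2(x).
Expanding and collecting terms gives p(x) = 6x^2 - 4x - 4.
Evaluating at x = -2: p(-2) = 28.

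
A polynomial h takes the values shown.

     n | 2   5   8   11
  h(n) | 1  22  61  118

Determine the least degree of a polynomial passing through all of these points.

2

Forward differences of the values at n = 2, 5, 8, 11:
  h  : 1  22  61  118
  Δ  : 21  39  57
  Δ^2: 18  18
  Δ^3: 0
The second differences are constant (18) and nonzero, while all higher differences vanish, so the minimal degree is 2.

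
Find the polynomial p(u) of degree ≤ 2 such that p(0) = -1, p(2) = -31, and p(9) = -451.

p(u) = -5u^2 - 5u - 1

Using the Lagrange interpolation formula with nodes 0, 2, 9:
  L_0(u) = (u - 2)(u - 9) / 18
  L_1(u) = u(u - 9) / -14
  L_2(u) = u(u - 2) / 63
Then p(u) = -1·L_0(u) - 31·L_1(u) - 451·L_2(u).
Expanding and collecting terms gives p(u) = -5u^2 - 5u - 1.
Check: p(2) = -31. ✓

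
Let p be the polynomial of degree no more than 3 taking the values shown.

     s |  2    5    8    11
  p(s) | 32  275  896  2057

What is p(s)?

p(s) = s^3 + 6s^2

Write p(s) = as^3 + bs^2 + cs + d. Substituting each data point gives a linear system:
  8a + 4b + 2c + d = 32
  125a + 25b + 5c + d = 275
  512a + 64b + 8c + d = 896
  1331a + 121b + 11c + d = 2057
Solving the system yields a = 1, b = 6, c = 0, d = 0.
So p(s) = s^3 + 6s^2.
Check: p(5) = 275. ✓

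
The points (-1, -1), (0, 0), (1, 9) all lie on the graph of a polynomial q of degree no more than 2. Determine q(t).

q(t) = 4t^2 + 5t

Write q(t) = at^2 + bt + c. Substituting each data point gives a linear system:
  a - b + c = -1
  c = 0
  a + b + c = 9
Solving the system yields a = 4, b = 5, c = 0.
So q(t) = 4t^2 + 5t.
Check: q(1) = 9. ✓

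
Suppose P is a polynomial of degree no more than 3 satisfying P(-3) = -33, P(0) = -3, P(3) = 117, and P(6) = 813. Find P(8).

Write P(u) = au^3 + bu^2 + cu + d. Substituting each data point gives a linear system:
  -27a + 9b - 3c + d = -33
  d = -3
  27a + 9b + 3c + d = 117
  216a + 36b + 6c + d = 813
Solving the system yields a = 3, b = 5, c = -2, d = -3.
So P(u) = 3u³ + 5u² - 2u - 3.
Then P(8) = 1837.

1837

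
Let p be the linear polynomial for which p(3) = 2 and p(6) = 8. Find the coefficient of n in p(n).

2

Write p(n) = an + b. Substituting each data point gives a linear system:
  3a + b = 2
  6a + b = 8
Solving the system yields a = 2, b = -4.
So p(n) = 2n - 4.
The leading coefficient is 2.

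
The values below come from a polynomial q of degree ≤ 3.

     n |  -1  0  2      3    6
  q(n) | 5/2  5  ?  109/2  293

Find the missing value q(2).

25

The 4 known points determine the degree-3 polynomial uniquely.
Write q(n) = an^3 + bn^2 + cn + d. Substituting each data point gives a linear system:
  -a + b - c + d = 5/2
  d = 5
  27a + 9b + 3c + d = 109/2
  216a + 36b + 6c + d = 293
Solving the system yields a = 1, b = 3/2, c = 3, d = 5.
So q(n) = n^3 + (3/2)n^2 + 3n + 5.
Then q(2) = 25.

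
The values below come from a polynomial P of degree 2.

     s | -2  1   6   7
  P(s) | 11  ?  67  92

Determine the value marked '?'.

The 3 known points determine the degree-2 polynomial uniquely.
Write P(s) = as^2 + bs + c. Substituting each data point gives a linear system:
  4a - 2b + c = 11
  36a + 6b + c = 67
  49a + 7b + c = 92
Solving the system yields a = 2, b = -1, c = 1.
So P(s) = 2s^2 - s + 1.
Then P(1) = 2.

2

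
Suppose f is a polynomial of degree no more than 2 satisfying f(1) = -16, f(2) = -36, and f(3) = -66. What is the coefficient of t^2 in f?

-5

Write f(t) = at^2 + bt + c. Substituting each data point gives a linear system:
  a + b + c = -16
  4a + 2b + c = -36
  9a + 3b + c = -66
Solving the system yields a = -5, b = -5, c = -6.
So f(t) = -5t^2 - 5t - 6.
The leading coefficient is -5.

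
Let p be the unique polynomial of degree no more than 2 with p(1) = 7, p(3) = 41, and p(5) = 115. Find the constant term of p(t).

Write p(t) = at^2 + bt + c. Substituting each data point gives a linear system:
  a + b + c = 7
  9a + 3b + c = 41
  25a + 5b + c = 115
Solving the system yields a = 5, b = -3, c = 5.
So p(t) = 5t^2 - 3t + 5.
The constant term is 5.

5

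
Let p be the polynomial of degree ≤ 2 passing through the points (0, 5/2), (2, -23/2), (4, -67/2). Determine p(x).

p(x) = -x^2 - 5x + 5/2

Write p(x) = ax^2 + bx + c. Substituting each data point gives a linear system:
  c = 5/2
  4a + 2b + c = -23/2
  16a + 4b + c = -67/2
Solving the system yields a = -1, b = -5, c = 5/2.
So p(x) = -x^2 - 5x + 5/2.
Check: p(0) = 5/2. ✓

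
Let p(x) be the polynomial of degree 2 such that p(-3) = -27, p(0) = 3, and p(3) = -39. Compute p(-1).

1

Using the Lagrange interpolation formula with nodes -3, 0, 3:
  L_0(x) = x(x - 3) / 18
  L_1(x) = (x + 3)(x - 3) / -9
  L_2(x) = (x + 3)x / 18
Then p(x) = -27·L_0(x) + 3·L_1(x) - 39·L_2(x).
Expanding and collecting terms gives p(x) = -4x^2 - 2x + 3.
Evaluating at x = -1: p(-1) = 1.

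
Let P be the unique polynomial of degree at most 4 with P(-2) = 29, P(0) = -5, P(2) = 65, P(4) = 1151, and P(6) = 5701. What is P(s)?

P(s) = 4s^4 + 3s^3 - 3s^2 - 3s - 5

Using the Lagrange interpolation formula with nodes -2, 0, 2, 4, 6:
  L_0(s) = s(s - 2)(s - 4)(s - 6) / 384
  L_1(s) = (s + 2)(s - 2)(s - 4)(s - 6) / -96
  L_2(s) = (s + 2)s(s - 4)(s - 6) / 64
  L_3(s) = (s + 2)s(s - 2)(s - 6) / -96
  L_4(s) = (s + 2)s(s - 2)(s - 4) / 384
Then P(s) = 29·L_0(s) - 5·L_1(s) + 65·L_2(s) + 1151·L_3(s) + 5701·L_4(s).
Expanding and collecting terms gives P(s) = 4s^4 + 3s^3 - 3s^2 - 3s - 5.
Check: P(2) = 65. ✓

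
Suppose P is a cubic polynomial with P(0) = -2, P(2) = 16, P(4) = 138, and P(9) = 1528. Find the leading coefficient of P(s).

Write P(s) = as^3 + bs^2 + cs + d. Substituting each data point gives a linear system:
  d = -2
  8a + 4b + 2c + d = 16
  64a + 16b + 4c + d = 138
  729a + 81b + 9c + d = 1528
Solving the system yields a = 2, b = 1, c = -1, d = -2.
So P(s) = 2s^3 + s^2 - s - 2.
The leading coefficient is 2.

2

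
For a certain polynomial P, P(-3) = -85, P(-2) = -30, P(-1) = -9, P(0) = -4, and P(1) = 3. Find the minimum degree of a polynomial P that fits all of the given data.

3

Forward differences of the values at t = -3, -2, -1, 0, 1:
  P  : -85  -30  -9  -4  3
  Δ  : 55  21  5  7
  Δ^2: -34  -16  2
  Δ^3: 18  18
  Δ^4: 0
The third differences are constant (18) and nonzero, while all higher differences vanish, so the minimal degree is 3.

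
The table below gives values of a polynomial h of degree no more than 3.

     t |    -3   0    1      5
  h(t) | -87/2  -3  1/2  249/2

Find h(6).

213

Using the Lagrange interpolation formula with nodes -3, 0, 1, 5:
  L_0(t) = t(t - 1)(t - 5) / -96
  L_1(t) = (t + 3)(t - 1)(t - 5) / 15
  L_2(t) = (t + 3)t(t - 5) / -16
  L_3(t) = (t + 3)t(t - 1) / 160
Then h(t) = -87/2·L_0(t) - 3·L_1(t) + 1/2·L_2(t) + 249/2·L_3(t).
Expanding and collecting terms gives h(t) = t^3 - (1/2)t^2 + 3t - 3.
Evaluating at t = 6: h(6) = 213.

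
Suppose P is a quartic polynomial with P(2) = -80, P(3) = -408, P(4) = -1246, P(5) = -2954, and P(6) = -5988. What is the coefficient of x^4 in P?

Write P(x) = ax^4 + bx^3 + cx^2 + dx + e. Substituting each data point gives a linear system:
  16a + 8b + 4c + 2d + e = -80
  81a + 27b + 9c + 3d + e = -408
  256a + 64b + 16c + 4d + e = -1246
  625a + 125b + 25c + 5d + e = -2954
  1296a + 216b + 36c + 6d + e = -5988
Solving the system yields a = -4, b = -4, c = 1, d = 3, e = 6.
So P(x) = -4x^4 - 4x^3 + x^2 + 3x + 6.
The leading coefficient is -4.

-4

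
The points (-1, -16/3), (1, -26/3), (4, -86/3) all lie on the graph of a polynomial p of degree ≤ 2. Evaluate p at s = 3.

-20

Using the Lagrange interpolation formula with nodes -1, 1, 4:
  L_0(s) = (s - 1)(s - 4) / 10
  L_1(s) = (s + 1)(s - 4) / -6
  L_2(s) = (s + 1)(s - 1) / 15
Then p(s) = -16/3·L_0(s) - 26/3·L_1(s) - 86/3·L_2(s).
Expanding and collecting terms gives p(s) = -s^2 - (5/3)s - 6.
Evaluating at s = 3: p(3) = -20.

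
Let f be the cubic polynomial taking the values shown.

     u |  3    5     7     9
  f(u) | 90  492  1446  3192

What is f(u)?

f(u) = 5u^3 - 6u^2 + 4u - 3

Write f(u) = au^3 + bu^2 + cu + d. Substituting each data point gives a linear system:
  27a + 9b + 3c + d = 90
  125a + 25b + 5c + d = 492
  343a + 49b + 7c + d = 1446
  729a + 81b + 9c + d = 3192
Solving the system yields a = 5, b = -6, c = 4, d = -3.
So f(u) = 5u^3 - 6u^2 + 4u - 3.
Check: f(3) = 90. ✓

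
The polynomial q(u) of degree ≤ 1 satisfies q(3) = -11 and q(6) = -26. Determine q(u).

Using the Lagrange interpolation formula with nodes 3, 6:
  L_0(u) = (u - 6) / -3
  L_1(u) = (u - 3) / 3
Then q(u) = -11·L_0(u) - 26·L_1(u).
Expanding and collecting terms gives q(u) = -5u + 4.
Check: q(3) = -11. ✓

q(u) = -5u + 4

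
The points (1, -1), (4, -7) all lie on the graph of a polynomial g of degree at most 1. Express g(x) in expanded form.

Using the Lagrange interpolation formula with nodes 1, 4:
  L_0(x) = (x - 4) / -3
  L_1(x) = (x - 1) / 3
Then g(x) = -1·L_0(x) - 7·L_1(x).
Expanding and collecting terms gives g(x) = -2x + 1.
Check: g(1) = -1. ✓

g(x) = -2x + 1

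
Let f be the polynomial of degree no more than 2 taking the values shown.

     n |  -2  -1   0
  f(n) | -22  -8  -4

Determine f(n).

Write f(n) = an^2 + bn + c. Substituting each data point gives a linear system:
  4a - 2b + c = -22
  a - b + c = -8
  c = -4
Solving the system yields a = -5, b = -1, c = -4.
So f(n) = -5n^2 - n - 4.
Check: f(-1) = -8. ✓

f(n) = -5n^2 - n - 4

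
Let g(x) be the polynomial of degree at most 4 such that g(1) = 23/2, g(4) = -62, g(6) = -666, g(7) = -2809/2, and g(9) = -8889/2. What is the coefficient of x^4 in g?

Write g(x) = ax^4 + bx^3 + cx^2 + dx + e. Substituting each data point gives a linear system:
  a + b + c + d + e = 23/2
  256a + 64b + 16c + 4d + e = -62
  1296a + 216b + 36c + 6d + e = -666
  2401a + 343b + 49c + 7d + e = -2809/2
  6561a + 729b + 81c + 9d + e = -8889/2
Solving the system yields a = -1, b = 3, c = -3/2, d = 5, e = 6.
So g(x) = -x^4 + 3x^3 - (3/2)x^2 + 5x + 6.
The leading coefficient is -1.

-1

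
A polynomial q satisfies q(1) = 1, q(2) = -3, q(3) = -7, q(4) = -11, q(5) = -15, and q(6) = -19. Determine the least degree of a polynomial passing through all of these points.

Forward differences of the values at s = 1, 2, 3, 4, 5, 6:
  q  : 1  -3  -7  -11  -15  -19
  Δ  : -4  -4  -4  -4  -4
  Δ^2: 0  0  0  0
  Δ^3: 0  0  0
  Δ^4: 0  0
  Δ^5: 0
The first differences are constant (-4) and nonzero, while all higher differences vanish, so the minimal degree is 1.

1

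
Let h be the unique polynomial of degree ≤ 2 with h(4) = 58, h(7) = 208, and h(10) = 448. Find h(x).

Write h(x) = ax^2 + bx + c. Substituting each data point gives a linear system:
  16a + 4b + c = 58
  49a + 7b + c = 208
  100a + 10b + c = 448
Solving the system yields a = 5, b = -5, c = -2.
So h(x) = 5x^2 - 5x - 2.
Check: h(7) = 208. ✓

h(x) = 5x^2 - 5x - 2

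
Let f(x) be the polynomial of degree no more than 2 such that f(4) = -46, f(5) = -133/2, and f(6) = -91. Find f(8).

-152

Using the Lagrange interpolation formula with nodes 4, 5, 6:
  L_0(x) = (x - 5)(x - 6) / 2
  L_1(x) = (x - 4)(x - 6) / -1
  L_2(x) = (x - 4)(x - 5) / 2
Then f(x) = -46·L_0(x) - 133/2·L_1(x) - 91·L_2(x).
Expanding and collecting terms gives f(x) = -2x^2 - (5/2)x - 4.
Evaluating at x = 8: f(8) = -152.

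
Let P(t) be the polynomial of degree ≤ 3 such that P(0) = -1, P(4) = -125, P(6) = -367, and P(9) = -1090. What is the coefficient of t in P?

5

Write P(t) = at^3 + bt^2 + ct + d. Substituting each data point gives a linear system:
  d = -1
  64a + 16b + 4c + d = -125
  216a + 36b + 6c + d = -367
  729a + 81b + 9c + d = -1090
Solving the system yields a = -1, b = -5, c = 5, d = -1.
So P(t) = -t^3 - 5t^2 + 5t - 1.
The coefficient of t is 5.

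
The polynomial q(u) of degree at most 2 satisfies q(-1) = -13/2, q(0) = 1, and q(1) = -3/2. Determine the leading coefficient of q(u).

-5

Write q(u) = au^2 + bu + c. Substituting each data point gives a linear system:
  a - b + c = -13/2
  c = 1
  a + b + c = -3/2
Solving the system yields a = -5, b = 5/2, c = 1.
So q(u) = -5u² + (5/2)u + 1.
The leading coefficient is -5.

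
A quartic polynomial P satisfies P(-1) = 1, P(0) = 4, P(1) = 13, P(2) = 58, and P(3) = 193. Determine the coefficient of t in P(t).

3

Write P(t) = at^4 + bt^3 + ct^2 + dt + e. Substituting each data point gives a linear system:
  a - b + c - d + e = 1
  e = 4
  a + b + c + d + e = 13
  16a + 8b + 4c + 2d + e = 58
  81a + 27b + 9c + 3d + e = 193
Solving the system yields a = 1, b = 3, c = 2, d = 3, e = 4.
So P(t) = t⁴ + 3t³ + 2t² + 3t + 4.
The coefficient of t is 3.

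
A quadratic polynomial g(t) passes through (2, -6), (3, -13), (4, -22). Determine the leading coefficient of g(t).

-1

Write g(t) = at^2 + bt + c. Substituting each data point gives a linear system:
  4a + 2b + c = -6
  9a + 3b + c = -13
  16a + 4b + c = -22
Solving the system yields a = -1, b = -2, c = 2.
So g(t) = -t^2 - 2t + 2.
The leading coefficient is -1.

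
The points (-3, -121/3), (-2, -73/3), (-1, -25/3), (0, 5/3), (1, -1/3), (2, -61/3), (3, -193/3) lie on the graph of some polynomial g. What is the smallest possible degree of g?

3

Forward differences of the values at t = -3, -2, -1, 0, 1, 2, 3:
  g  : -121/3  -73/3  -25/3  5/3  -1/3  -61/3  -193/3
  Δ  : 16  16  10  -2  -20  -44
  Δ^2: 0  -6  -12  -18  -24
  Δ^3: -6  -6  -6  -6
  Δ^4: 0  0  0
  Δ^5: 0  0
  Δ^6: 0
The third differences are constant (-6) and nonzero, while all higher differences vanish, so the minimal degree is 3.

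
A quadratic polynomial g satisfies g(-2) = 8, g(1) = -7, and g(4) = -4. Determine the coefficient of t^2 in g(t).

Write g(t) = at^2 + bt + c. Substituting each data point gives a linear system:
  4a - 2b + c = 8
  a + b + c = -7
  16a + 4b + c = -4
Solving the system yields a = 1, b = -4, c = -4.
So g(t) = t² - 4t - 4.
The leading coefficient is 1.

1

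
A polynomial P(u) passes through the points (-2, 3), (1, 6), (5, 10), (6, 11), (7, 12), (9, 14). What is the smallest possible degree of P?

1

Divided differences on the nodes -2, 1, 5, 6, 7, 9:
  order 0: 3  6  10  11  12  14
  order 1: 1  1  1  1  1
  order 2: 0  0  0  0
  order 3: 0  0  0
  order 4: 0  0
  order 5: 0
The order-1 divided differences are all 1 (nonzero) and every higher order vanishes, so the data lies on a polynomial of degree exactly 1.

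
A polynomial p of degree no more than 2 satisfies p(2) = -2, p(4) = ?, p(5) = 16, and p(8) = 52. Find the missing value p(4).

The 3 known points determine the degree-2 polynomial uniquely.
Write p(t) = at^2 + bt + c. Substituting each data point gives a linear system:
  4a + 2b + c = -2
  25a + 5b + c = 16
  64a + 8b + c = 52
Solving the system yields a = 1, b = -1, c = -4.
So p(t) = t^2 - t - 4.
Then p(4) = 8.

8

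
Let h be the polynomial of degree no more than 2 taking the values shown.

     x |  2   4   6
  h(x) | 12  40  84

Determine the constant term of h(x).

0

Write h(x) = ax^2 + bx + c. Substituting each data point gives a linear system:
  4a + 2b + c = 12
  16a + 4b + c = 40
  36a + 6b + c = 84
Solving the system yields a = 2, b = 2, c = 0.
So h(x) = 2x^2 + 2x.
The constant term is 0.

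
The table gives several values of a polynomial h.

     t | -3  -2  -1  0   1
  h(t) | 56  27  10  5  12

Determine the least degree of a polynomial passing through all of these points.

Forward differences of the values at t = -3, -2, -1, 0, 1:
  h  : 56  27  10  5  12
  Δ  : -29  -17  -5  7
  Δ^2: 12  12  12
  Δ^3: 0  0
  Δ^4: 0
The second differences are constant (12) and nonzero, while all higher differences vanish, so the minimal degree is 2.

2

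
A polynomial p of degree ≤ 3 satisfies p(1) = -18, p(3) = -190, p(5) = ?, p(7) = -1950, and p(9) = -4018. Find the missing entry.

The 4 known points determine the degree-3 polynomial uniquely.
Write p(u) = au^3 + bu^2 + cu + d. Substituting each data point gives a linear system:
  a + b + c + d = -18
  27a + 9b + 3c + d = -190
  343a + 49b + 7c + d = -1950
  729a + 81b + 9c + d = -4018
Solving the system yields a = -5, b = -4, c = -5, d = -4.
So p(u) = -5u^3 - 4u^2 - 5u - 4.
Then p(5) = -754.

-754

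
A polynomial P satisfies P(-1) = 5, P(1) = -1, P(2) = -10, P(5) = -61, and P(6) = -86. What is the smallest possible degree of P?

2

Divided differences on the nodes -1, 1, 2, 5, 6:
  order 0: 5  -1  -10  -61  -86
  order 1: -3  -9  -17  -25
  order 2: -2  -2  -2
  order 3: 0  0
  order 4: 0
The order-2 divided differences are all -2 (nonzero) and every higher order vanishes, so the data lies on a polynomial of degree exactly 2.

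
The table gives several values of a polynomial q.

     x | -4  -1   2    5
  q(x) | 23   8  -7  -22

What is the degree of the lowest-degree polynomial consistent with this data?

Divided differences on the nodes -4, -1, 2, 5:
  order 0: 23  8  -7  -22
  order 1: -5  -5  -5
  order 2: 0  0
  order 3: 0
The order-1 divided differences are all -5 (nonzero) and every higher order vanishes, so the data lies on a polynomial of degree exactly 1.

1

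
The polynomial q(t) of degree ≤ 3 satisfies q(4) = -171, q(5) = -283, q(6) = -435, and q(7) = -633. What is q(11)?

Write q(t) = at^3 + bt^2 + ct + d. Substituting each data point gives a linear system:
  64a + 16b + 4c + d = -171
  125a + 25b + 5c + d = -283
  216a + 36b + 6c + d = -435
  343a + 49b + 7c + d = -633
Solving the system yields a = -1, b = -5, c = -6, d = -3.
So q(t) = -t^3 - 5t^2 - 6t - 3.
Then q(11) = -2005.

-2005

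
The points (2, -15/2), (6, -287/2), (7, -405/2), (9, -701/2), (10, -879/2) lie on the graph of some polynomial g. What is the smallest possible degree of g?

Divided differences on the nodes 2, 6, 7, 9, 10:
  order 0: -15/2  -287/2  -405/2  -701/2  -879/2
  order 1: -34  -59  -74  -89
  order 2: -5  -5  -5
  order 3: 0  0
  order 4: 0
The order-2 divided differences are all -5 (nonzero) and every higher order vanishes, so the data lies on a polynomial of degree exactly 2.

2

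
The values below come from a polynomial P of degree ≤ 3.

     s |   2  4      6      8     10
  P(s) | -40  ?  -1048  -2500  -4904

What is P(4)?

-308

On equispaced nodes a degree-3 polynomial has vanishing fourth forward difference, so
  P(2) - 4·P(4) + 6·P(6) - 4·P(8) + P(10) = 0.
Substituting the known values and solving for P(4):
  -4·P(4) = 1232
  P(4) = -308.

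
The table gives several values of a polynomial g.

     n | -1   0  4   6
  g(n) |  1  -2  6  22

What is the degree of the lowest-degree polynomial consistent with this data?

Divided differences on the nodes -1, 0, 4, 6:
  order 0: 1  -2  6  22
  order 1: -3  2  8
  order 2: 1  1
  order 3: 0
The order-2 divided differences are all 1 (nonzero) and every higher order vanishes, so the data lies on a polynomial of degree exactly 2.

2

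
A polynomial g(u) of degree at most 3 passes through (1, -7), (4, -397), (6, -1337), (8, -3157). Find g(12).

Write g(u) = au^3 + bu^2 + cu + d. Substituting each data point gives a linear system:
  a + b + c + d = -7
  64a + 16b + 4c + d = -397
  216a + 36b + 6c + d = -1337
  512a + 64b + 8c + d = -3157
Solving the system yields a = -6, b = -2, c = 6, d = -5.
So g(u) = -6u³ - 2u² + 6u - 5.
Then g(12) = -10589.

-10589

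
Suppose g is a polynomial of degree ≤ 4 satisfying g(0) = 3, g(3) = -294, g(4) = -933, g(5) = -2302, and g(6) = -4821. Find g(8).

Using the Lagrange interpolation formula with nodes 0, 3, 4, 5, 6:
  L_0(x) = (x - 3)(x - 4)(x - 5)(x - 6) / 360
  L_1(x) = x(x - 4)(x - 5)(x - 6) / -18
  L_2(x) = x(x - 3)(x - 5)(x - 6) / 8
  L_3(x) = x(x - 3)(x - 4)(x - 6) / -10
  L_4(x) = x(x - 3)(x - 4)(x - 5) / 36
Then g(x) = 3·L_0(x) - 294·L_1(x) - 933·L_2(x) - 2302·L_3(x) - 4821·L_4(x).
Expanding and collecting terms gives g(x) = -4x⁴ + 2x³ - x² - 6x + 3.
Evaluating at x = 8: g(8) = -15469.

-15469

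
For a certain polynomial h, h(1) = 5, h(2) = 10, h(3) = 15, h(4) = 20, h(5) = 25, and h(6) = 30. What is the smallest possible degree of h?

1

Forward differences of the values at x = 1, 2, 3, 4, 5, 6:
  h  : 5  10  15  20  25  30
  Δ  : 5  5  5  5  5
  Δ^2: 0  0  0  0
  Δ^3: 0  0  0
  Δ^4: 0  0
  Δ^5: 0
The first differences are constant (5) and nonzero, while all higher differences vanish, so the minimal degree is 1.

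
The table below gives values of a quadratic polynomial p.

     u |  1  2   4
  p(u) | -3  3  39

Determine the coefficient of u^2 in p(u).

Write p(u) = au^2 + bu + c. Substituting each data point gives a linear system:
  a + b + c = -3
  4a + 2b + c = 3
  16a + 4b + c = 39
Solving the system yields a = 4, b = -6, c = -1.
So p(u) = 4u^2 - 6u - 1.
The leading coefficient is 4.

4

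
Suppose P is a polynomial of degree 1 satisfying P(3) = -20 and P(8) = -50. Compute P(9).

Using the Lagrange interpolation formula with nodes 3, 8:
  L_0(x) = (x - 8) / -5
  L_1(x) = (x - 3) / 5
Then P(x) = -20·L_0(x) - 50·L_1(x).
Expanding and collecting terms gives P(x) = -6x - 2.
Evaluating at x = 9: P(9) = -56.

-56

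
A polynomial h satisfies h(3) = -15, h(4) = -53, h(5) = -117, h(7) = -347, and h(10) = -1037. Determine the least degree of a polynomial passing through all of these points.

3

Divided differences on the nodes 3, 4, 5, 7, 10:
  order 0: -15  -53  -117  -347  -1037
  order 1: -38  -64  -115  -230
  order 2: -13  -17  -23
  order 3: -1  -1
  order 4: 0
The order-3 divided differences are all -1 (nonzero) and every higher order vanishes, so the data lies on a polynomial of degree exactly 3.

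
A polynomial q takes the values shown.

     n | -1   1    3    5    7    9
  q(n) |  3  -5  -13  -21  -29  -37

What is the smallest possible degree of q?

Forward differences of the values at n = -1, 1, 3, 5, 7, 9:
  q  : 3  -5  -13  -21  -29  -37
  Δ  : -8  -8  -8  -8  -8
  Δ^2: 0  0  0  0
  Δ^3: 0  0  0
  Δ^4: 0  0
  Δ^5: 0
The first differences are constant (-8) and nonzero, while all higher differences vanish, so the minimal degree is 1.

1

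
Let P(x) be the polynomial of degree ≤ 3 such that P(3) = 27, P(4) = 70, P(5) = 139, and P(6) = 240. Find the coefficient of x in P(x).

-1

Write P(x) = ax^3 + bx^2 + cx + d. Substituting each data point gives a linear system:
  27a + 9b + 3c + d = 27
  64a + 16b + 4c + d = 70
  125a + 25b + 5c + d = 139
  216a + 36b + 6c + d = 240
Solving the system yields a = 1, b = 1, c = -1, d = -6.
So P(x) = x^3 + x^2 - x - 6.
The coefficient of x is -1.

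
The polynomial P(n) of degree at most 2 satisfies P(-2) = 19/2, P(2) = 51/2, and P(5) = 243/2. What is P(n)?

P(n) = 4n^2 + 4n + 3/2

Write P(n) = an^2 + bn + c. Substituting each data point gives a linear system:
  4a - 2b + c = 19/2
  4a + 2b + c = 51/2
  25a + 5b + c = 243/2
Solving the system yields a = 4, b = 4, c = 3/2.
So P(n) = 4n^2 + 4n + 3/2.
Check: P(-2) = 19/2. ✓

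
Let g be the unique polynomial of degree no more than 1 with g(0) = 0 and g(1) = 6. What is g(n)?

g(n) = 6n

Write g(n) = an + b. Substituting each data point gives a linear system:
  b = 0
  a + b = 6
Solving the system yields a = 6, b = 0.
So g(n) = 6n.
Check: g(0) = 0. ✓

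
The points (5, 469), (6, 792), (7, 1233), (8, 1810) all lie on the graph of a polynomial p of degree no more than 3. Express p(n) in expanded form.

p(n) = 3n^3 + 5n^2 - 5n - 6

Using the Lagrange interpolation formula with nodes 5, 6, 7, 8:
  L_0(n) = (n - 6)(n - 7)(n - 8) / -6
  L_1(n) = (n - 5)(n - 7)(n - 8) / 2
  L_2(n) = (n - 5)(n - 6)(n - 8) / -2
  L_3(n) = (n - 5)(n - 6)(n - 7) / 6
Then p(n) = 469·L_0(n) + 792·L_1(n) + 1233·L_2(n) + 1810·L_3(n).
Expanding and collecting terms gives p(n) = 3n^3 + 5n^2 - 5n - 6.
Check: p(5) = 469. ✓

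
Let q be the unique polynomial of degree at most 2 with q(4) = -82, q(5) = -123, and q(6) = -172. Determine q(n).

Write q(n) = an^2 + bn + c. Substituting each data point gives a linear system:
  16a + 4b + c = -82
  25a + 5b + c = -123
  36a + 6b + c = -172
Solving the system yields a = -4, b = -5, c = 2.
So q(n) = -4n² - 5n + 2.
Check: q(4) = -82. ✓

q(n) = -4n^2 - 5n + 2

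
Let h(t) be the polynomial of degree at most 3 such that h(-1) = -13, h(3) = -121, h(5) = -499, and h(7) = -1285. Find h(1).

-7

Using the Lagrange interpolation formula with nodes -1, 3, 5, 7:
  L_0(t) = (t - 3)(t - 5)(t - 7) / -192
  L_1(t) = (t + 1)(t - 5)(t - 7) / 32
  L_2(t) = (t + 1)(t - 3)(t - 7) / -24
  L_3(t) = (t + 1)(t - 3)(t - 5) / 64
Then h(t) = -13·L_0(t) - 121·L_1(t) - 499·L_2(t) - 1285·L_3(t).
Expanding and collecting terms gives h(t) = -3t³ - 6t² + 6t - 4.
Evaluating at t = 1: h(1) = -7.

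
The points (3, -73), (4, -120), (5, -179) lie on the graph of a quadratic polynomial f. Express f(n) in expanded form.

f(n) = -6n^2 - 5n - 4

Write f(n) = an^2 + bn + c. Substituting each data point gives a linear system:
  9a + 3b + c = -73
  16a + 4b + c = -120
  25a + 5b + c = -179
Solving the system yields a = -6, b = -5, c = -4.
So f(n) = -6n^2 - 5n - 4.
Check: f(3) = -73. ✓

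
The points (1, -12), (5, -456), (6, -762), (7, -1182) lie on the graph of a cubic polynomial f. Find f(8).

Write f(t) = at^3 + bt^2 + ct + d. Substituting each data point gives a linear system:
  a + b + c + d = -12
  125a + 25b + 5c + d = -456
  216a + 36b + 6c + d = -762
  343a + 49b + 7c + d = -1182
Solving the system yields a = -3, b = -3, c = 0, d = -6.
So f(t) = -3t³ - 3t² - 6.
Then f(8) = -1734.

-1734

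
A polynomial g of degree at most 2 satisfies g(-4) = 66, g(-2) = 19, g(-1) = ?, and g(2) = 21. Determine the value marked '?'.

The 3 known points determine the degree-2 polynomial uniquely.
Write g(x) = ax^2 + bx + c. Substituting each data point gives a linear system:
  16a - 4b + c = 66
  4a - 2b + c = 19
  4a + 2b + c = 21
Solving the system yields a = 4, b = 1/2, c = 4.
So g(x) = 4x² + (1/2)x + 4.
Then g(-1) = 15/2.

15/2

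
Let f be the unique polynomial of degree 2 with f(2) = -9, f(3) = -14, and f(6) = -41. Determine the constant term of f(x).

Write f(x) = ax^2 + bx + c. Substituting each data point gives a linear system:
  4a + 2b + c = -9
  9a + 3b + c = -14
  36a + 6b + c = -41
Solving the system yields a = -1, b = 0, c = -5.
So f(x) = -x² - 5.
The constant term is -5.

-5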